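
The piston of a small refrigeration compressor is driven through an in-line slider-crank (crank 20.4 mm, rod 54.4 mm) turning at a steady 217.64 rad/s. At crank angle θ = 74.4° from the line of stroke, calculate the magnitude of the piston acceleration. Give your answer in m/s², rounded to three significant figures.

68.3

ω = 217.6 rad/s
x(θ) = r cosθ + √(L² − r² sin²θ); with ω constant, a = ω²·d²x/dθ².
d²x/dθ² = −r cosθ − r²(cos2θ)/√u − r⁴ sin²2θ/(4u^{3/2}),  u = L² − r² sin²θ = 0.0025733 m².
Substituting r = 0.0204 m, L = 0.0544 m, θ = 74.4°: d²x/dθ² = +0.0014423 m.
a = ω²·d²x/dθ² = (217.6)²·(+0.0014423) = +68.316 m/s²;  |a| = 68.316 m/s².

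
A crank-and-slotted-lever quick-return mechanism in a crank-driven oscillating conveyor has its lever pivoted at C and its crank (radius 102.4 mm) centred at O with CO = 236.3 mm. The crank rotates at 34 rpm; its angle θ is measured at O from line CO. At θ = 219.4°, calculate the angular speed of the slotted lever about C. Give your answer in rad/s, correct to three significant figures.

1.01

ω = 3.56 rad/s (from 34 rpm).
Crank pin A relative to C: A = (d + r cosθ, r sinθ); lever angle φ = atan2(r sinθ, d + r cosθ).
Differentiating tanφ: φ̇ = rω(d cosθ + r)/(d² + r² + 2dr cosθ).
d² + r² + 2dr cosθ = |CA|² = 0.0289276 m²;  d cosθ + r = -0.080197 m.
|ω_lever| = |0.1024·3.56·-0.080197| / 0.0289276 = 1.0108 rad/s.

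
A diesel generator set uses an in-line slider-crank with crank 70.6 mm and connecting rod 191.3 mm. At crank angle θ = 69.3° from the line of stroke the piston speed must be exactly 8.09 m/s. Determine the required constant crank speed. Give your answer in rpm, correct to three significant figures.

For an in-line slider-crank, |v_piston| = rω|sinθ|·[1 + r cosθ/√(L² − r² sin²θ)].
With r = 0.0706 m, L = 0.1913 m, θ = 69.3°: the bracketed kinematic factor |dx/dθ| = 0.075222 m.
ω = v/|dx/dθ| = 8.09/0.075222 = 107.55 rad/s.
N = 60ω/(2π) = 1027 rpm.

1030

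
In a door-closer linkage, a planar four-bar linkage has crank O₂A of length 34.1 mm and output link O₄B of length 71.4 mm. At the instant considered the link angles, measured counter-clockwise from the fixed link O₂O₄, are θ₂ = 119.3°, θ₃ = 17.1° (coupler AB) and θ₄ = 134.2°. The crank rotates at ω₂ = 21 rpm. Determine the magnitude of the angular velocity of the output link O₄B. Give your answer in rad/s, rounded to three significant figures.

ω₂ = 2.199 rad/s (from 21 rpm).
Differentiating the loop-closure r₂e^{iθ₂}+r₃e^{iθ₃}=r₁+r₄e^{iθ₄} gives r₂ω₂e^{iθ₂}+r₃ω₃e^{iθ₃}=r₄ω₄e^{iθ₄}.
Eliminating the other unknown: ω₄ = r₂ω₂ sin(θ₂−θ₃) / [r₄ sin(θ₄−θ₃)].
Numerator sine = +0.97742; denominator sine = +0.89021.
Result = 0.0341·2.199·(+0.97742) / (0.0714·(+0.89021)) = +1.1532 rad/s; magnitude 1.1532 rad/s.

1.15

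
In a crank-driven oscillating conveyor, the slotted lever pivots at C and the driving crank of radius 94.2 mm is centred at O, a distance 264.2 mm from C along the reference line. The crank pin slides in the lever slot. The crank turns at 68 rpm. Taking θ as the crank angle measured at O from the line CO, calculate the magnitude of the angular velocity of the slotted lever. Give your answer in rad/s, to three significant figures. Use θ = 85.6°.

0.931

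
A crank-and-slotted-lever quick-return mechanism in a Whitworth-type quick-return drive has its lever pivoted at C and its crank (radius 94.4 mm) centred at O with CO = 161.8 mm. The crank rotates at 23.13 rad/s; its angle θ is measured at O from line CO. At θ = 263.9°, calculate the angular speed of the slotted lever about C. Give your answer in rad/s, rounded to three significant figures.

ω = 23.13 rad/s
Crank pin A relative to C: A = (d + r cosθ, r sinθ); lever angle φ = atan2(r sinθ, d + r cosθ).
Differentiating tanφ: φ̇ = rω(d cosθ + r)/(d² + r² + 2dr cosθ).
d² + r² + 2dr cosθ = |CA|² = 0.0318445 m²;  d cosθ + r = +0.077206 m.
|ω_lever| = |0.0944·23.13·+0.077206| / 0.0318445 = 5.2938 rad/s.

5.29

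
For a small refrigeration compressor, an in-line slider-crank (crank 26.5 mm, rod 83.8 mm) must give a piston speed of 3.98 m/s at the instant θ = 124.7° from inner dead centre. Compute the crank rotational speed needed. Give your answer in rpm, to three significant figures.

For an in-line slider-crank, |v_piston| = rω|sinθ|·[1 + r cosθ/√(L² − r² sin²θ)].
With r = 0.0265 m, L = 0.0838 m, θ = 124.7°: the bracketed kinematic factor |dx/dθ| = 0.017725 m.
ω = v/|dx/dθ| = 3.98/0.017725 = 224.54 rad/s.
N = 60ω/(2π) = 2144.2 rpm.

2140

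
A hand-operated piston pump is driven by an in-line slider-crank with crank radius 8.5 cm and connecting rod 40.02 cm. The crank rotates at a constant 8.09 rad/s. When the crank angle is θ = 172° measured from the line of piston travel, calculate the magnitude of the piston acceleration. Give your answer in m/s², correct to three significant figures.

ω = 8.09 rad/s
x(θ) = r cosθ + √(L² − r² sin²θ); with ω constant, a = ω²·d²x/dθ².
d²x/dθ² = −r cosθ − r²(cos2θ)/√u − r⁴ sin²2θ/(4u^{3/2}),  u = L² − r² sin²θ = 0.16002 m².
Substituting r = 0.085 m, L = 0.4002 m, θ = 172°: d²x/dθ² = +0.066796 m.
a = ω²·d²x/dθ² = (8.09)²·(+0.066796) = +4.3716 m/s²;  |a| = 4.3716 m/s².

4.37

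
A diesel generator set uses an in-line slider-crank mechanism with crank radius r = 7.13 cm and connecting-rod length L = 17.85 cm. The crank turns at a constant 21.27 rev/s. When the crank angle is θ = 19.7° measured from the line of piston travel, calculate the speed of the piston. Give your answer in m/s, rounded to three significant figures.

ω = 2π·21.3 = 133.6 rad/s
For an in-line slider-crank, x = r cosθ + √(L² − r² sin²θ), so v = −rω sinθ·[1 + r cosθ/√(L² − r² sin²θ)].
With r = 0.0713 m, L = 0.1785 m, θ = 19.7°: √(L² − r² sin²θ) = 0.17687 m.
v = −0.0713·133.6·0.33710·[1 + 0.0713·0.94147/0.17687] = -4.4312 m/s.
|v| = 4.4312 m/s.

4.43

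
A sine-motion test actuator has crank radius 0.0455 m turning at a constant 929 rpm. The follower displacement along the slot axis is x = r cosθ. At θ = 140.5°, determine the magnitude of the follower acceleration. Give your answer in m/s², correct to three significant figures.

ω = 97.28 rad/s (from 929 rpm).
x = r cosθ ⇒ ẍ = −rω² cosθ (ω constant).
|a| = rω²|cosθ| = 0.0455·(97.28)²·|cos 140.5°| = 332.28 m/s².

332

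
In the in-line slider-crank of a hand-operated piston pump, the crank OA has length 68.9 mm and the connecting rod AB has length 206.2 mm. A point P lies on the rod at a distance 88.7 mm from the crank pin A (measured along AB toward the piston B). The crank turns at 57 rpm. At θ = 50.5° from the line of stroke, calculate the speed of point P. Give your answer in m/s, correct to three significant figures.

ω = 5.969 rad/s.  Crank-pin speed |V_A| = rω = 0.41127 m/s, perpendicular to OA.
Rod angle: sinφ = −(r/L) sinθ ⇒ φ = -14.941°; ω_rod = −rω cosθ/√(L²−r²sin²θ) = -1.3131 rad/s.
V_P = V_A + ω_rod × AP, with AP = 0.0887 m along the rod.
Components: V_Px = −rω sinθ − a·ω_rod·sinφ = -0.34737 m/s;  V_Py = rω cosθ + a·ω_rod·cosφ = +0.14907 m/s.
|V_P| = √(V_Px² + V_Py²) = 0.37801 m/s.

0.378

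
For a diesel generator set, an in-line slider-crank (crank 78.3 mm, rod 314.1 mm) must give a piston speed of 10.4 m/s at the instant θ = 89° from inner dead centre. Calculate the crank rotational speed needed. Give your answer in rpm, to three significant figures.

For an in-line slider-crank, |v_piston| = rω|sinθ|·[1 + r cosθ/√(L² − r² sin²θ)].
With r = 0.0783 m, L = 0.3141 m, θ = 89°: the bracketed kinematic factor |dx/dθ| = 0.07864 m.
ω = v/|dx/dθ| = 10.4/0.07864 = 132.25 rad/s.
N = 60ω/(2π) = 1262.9 rpm.

1260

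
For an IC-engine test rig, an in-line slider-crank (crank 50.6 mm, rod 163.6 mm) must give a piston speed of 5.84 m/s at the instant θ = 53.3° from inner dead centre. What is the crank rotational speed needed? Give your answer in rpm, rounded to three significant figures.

For an in-line slider-crank, |v_piston| = rω|sinθ|·[1 + r cosθ/√(L² − r² sin²θ)].
With r = 0.0506 m, L = 0.1636 m, θ = 53.3°: the bracketed kinematic factor |dx/dθ| = 0.048311 m.
ω = v/|dx/dθ| = 5.84/0.048311 = 120.88 rad/s.
N = 60ω/(2π) = 1154.4 rpm.

1150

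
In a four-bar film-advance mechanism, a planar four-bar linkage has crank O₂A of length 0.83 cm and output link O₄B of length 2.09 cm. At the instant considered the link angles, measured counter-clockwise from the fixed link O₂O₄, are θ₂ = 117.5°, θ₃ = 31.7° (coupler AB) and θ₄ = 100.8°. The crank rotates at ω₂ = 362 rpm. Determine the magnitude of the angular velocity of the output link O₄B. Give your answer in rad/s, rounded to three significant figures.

16.1

ω₂ = 37.91 rad/s (from 362 rpm).
Differentiating the loop-closure r₂e^{iθ₂}+r₃e^{iθ₃}=r₁+r₄e^{iθ₄} gives r₂ω₂e^{iθ₂}+r₃ω₃e^{iθ₃}=r₄ω₄e^{iθ₄}.
Eliminating the other unknown: ω₄ = r₂ω₂ sin(θ₂−θ₃) / [r₄ sin(θ₄−θ₃)].
Numerator sine = +0.99731; denominator sine = +0.93420.
Result = 0.0083·37.91·(+0.99731) / (0.0209·(+0.93420)) = +16.072 rad/s; magnitude 16.072 rad/s.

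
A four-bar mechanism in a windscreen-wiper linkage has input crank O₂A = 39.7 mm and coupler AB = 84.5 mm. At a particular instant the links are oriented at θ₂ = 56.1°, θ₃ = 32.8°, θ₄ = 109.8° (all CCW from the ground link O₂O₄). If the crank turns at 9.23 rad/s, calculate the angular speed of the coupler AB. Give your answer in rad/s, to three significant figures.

ω₂ = 9.23 rad/s
Differentiating the loop-closure r₂e^{iθ₂}+r₃e^{iθ₃}=r₁+r₄e^{iθ₄} gives r₂ω₂e^{iθ₂}+r₃ω₃e^{iθ₃}=r₄ω₄e^{iθ₄}.
Eliminating the other unknown: ω₃ = r₂ω₂ sin(θ₄−θ₂) / [r₃ sin(θ₃−θ₄)].
Numerator sine = +0.80593; denominator sine = -0.97437.
Result = 0.0397·9.23·(+0.80593) / (0.0845·(-0.97437)) = -3.5868 rad/s; magnitude 3.5868 rad/s.

3.59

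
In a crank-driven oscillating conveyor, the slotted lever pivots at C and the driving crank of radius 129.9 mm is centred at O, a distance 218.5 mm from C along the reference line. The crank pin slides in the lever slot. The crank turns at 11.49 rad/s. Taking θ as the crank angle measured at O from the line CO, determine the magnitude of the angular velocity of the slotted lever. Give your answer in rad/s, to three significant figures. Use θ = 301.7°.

ω = 11.49 rad/s
Crank pin A relative to C: A = (d + r cosθ, r sinθ); lever angle φ = atan2(r sinθ, d + r cosθ).
Differentiating tanφ: φ̇ = rω(d cosθ + r)/(d² + r² + 2dr cosθ).
d² + r² + 2dr cosθ = |CA|² = 0.0944453 m²;  d cosθ + r = +0.24472 m.
|ω_lever| = |0.1299·11.49·+0.24472| / 0.0944453 = 3.8673 rad/s.

3.87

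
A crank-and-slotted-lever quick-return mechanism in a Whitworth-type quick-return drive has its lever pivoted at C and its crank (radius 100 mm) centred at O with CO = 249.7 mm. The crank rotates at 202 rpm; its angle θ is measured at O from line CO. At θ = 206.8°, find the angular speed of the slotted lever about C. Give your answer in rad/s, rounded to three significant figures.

ω = 21.15 rad/s (from 202 rpm).
Crank pin A relative to C: A = (d + r cosθ, r sinθ); lever angle φ = atan2(r sinθ, d + r cosθ).
Differentiating tanφ: φ̇ = rω(d cosθ + r)/(d² + r² + 2dr cosθ).
d² + r² + 2dr cosθ = |CA|² = 0.0277744 m²;  d cosθ + r = -0.12288 m.
|ω_lever| = |0.1·21.15·-0.12288| / 0.0277744 = 9.3586 rad/s.

9.36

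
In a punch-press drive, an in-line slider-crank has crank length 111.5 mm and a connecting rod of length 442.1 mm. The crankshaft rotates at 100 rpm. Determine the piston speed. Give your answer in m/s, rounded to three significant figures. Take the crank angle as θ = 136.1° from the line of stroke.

0.660

ω = 2π·100/60 = 10.47 rad/s
For an in-line slider-crank, x = r cosθ + √(L² − r² sin²θ), so v = −rω sinθ·[1 + r cosθ/√(L² − r² sin²θ)].
With r = 0.1115 m, L = 0.4421 m, θ = 136.1°: √(L² − r² sin²θ) = 0.43529 m.
v = −0.1115·10.47·0.69340·[1 + 0.1115·-0.72055/0.43529] = -0.6602 m/s.
|v| = 0.6602 m/s.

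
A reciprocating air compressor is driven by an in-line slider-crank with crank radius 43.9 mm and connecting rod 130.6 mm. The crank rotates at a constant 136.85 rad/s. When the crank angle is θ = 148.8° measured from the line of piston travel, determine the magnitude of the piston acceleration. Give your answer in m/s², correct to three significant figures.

567

ω = 136.8 rad/s
x(θ) = r cosθ + √(L² − r² sin²θ); with ω constant, a = ω²·d²x/dθ².
d²x/dθ² = −r cosθ − r²(cos2θ)/√u − r⁴ sin²2θ/(4u^{3/2}),  u = L² − r² sin²θ = 0.0165392 m².
Substituting r = 0.0439 m, L = 0.1306 m, θ = 148.8°: d²x/dθ² = +0.030265 m.
a = ω²·d²x/dθ² = (136.8)²·(+0.030265) = +566.8 m/s²;  |a| = 566.8 m/s².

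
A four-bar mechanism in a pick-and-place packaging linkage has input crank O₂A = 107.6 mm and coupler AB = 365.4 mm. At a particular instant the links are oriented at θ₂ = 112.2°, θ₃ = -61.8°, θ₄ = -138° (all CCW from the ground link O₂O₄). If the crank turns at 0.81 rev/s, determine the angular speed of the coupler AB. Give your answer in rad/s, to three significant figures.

ω₂ = 5.089 rad/s (from 0.81 rev/s).
Differentiating the loop-closure r₂e^{iθ₂}+r₃e^{iθ₃}=r₁+r₄e^{iθ₄} gives r₂ω₂e^{iθ₂}+r₃ω₃e^{iθ₃}=r₄ω₄e^{iθ₄}.
Eliminating the other unknown: ω₃ = r₂ω₂ sin(θ₄−θ₂) / [r₃ sin(θ₃−θ₄)].
Numerator sine = +0.94088; denominator sine = +0.97113.
Result = 0.1076·5.089·(+0.94088) / (0.3654·(+0.97113)) = +1.452 rad/s; magnitude 1.452 rad/s.

1.45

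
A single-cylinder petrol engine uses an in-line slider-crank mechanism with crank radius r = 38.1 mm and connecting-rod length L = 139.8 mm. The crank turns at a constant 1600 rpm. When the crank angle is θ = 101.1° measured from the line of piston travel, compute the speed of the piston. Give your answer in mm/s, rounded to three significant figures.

5920

ω = 2π·1600/60 = 167.6 rad/s
For an in-line slider-crank, x = r cosθ + √(L² − r² sin²θ), so v = −rω sinθ·[1 + r cosθ/√(L² − r² sin²θ)].
With r = 0.0381 m, L = 0.1398 m, θ = 101.1°: √(L² − r² sin²θ) = 0.13471 m.
v = −0.0381·167.6·0.98129·[1 + 0.0381·-0.19252/0.13471] = -5.9232 m/s.
|v| = 5.9232 m/s = 5923.2 mm/s.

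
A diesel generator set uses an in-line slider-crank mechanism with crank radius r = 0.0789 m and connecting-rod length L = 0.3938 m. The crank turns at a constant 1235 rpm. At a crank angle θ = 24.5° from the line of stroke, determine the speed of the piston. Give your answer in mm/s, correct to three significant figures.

5010

ω = 2π·1235/60 = 129.3 rad/s
For an in-line slider-crank, x = r cosθ + √(L² − r² sin²θ), so v = −rω sinθ·[1 + r cosθ/√(L² − r² sin²θ)].
With r = 0.0789 m, L = 0.3938 m, θ = 24.5°: √(L² − r² sin²θ) = 0.39244 m.
v = −0.0789·129.3·0.41469·[1 + 0.0789·0.90996/0.39244] = -5.0057 m/s.
|v| = 5.0057 m/s = 5005.7 mm/s.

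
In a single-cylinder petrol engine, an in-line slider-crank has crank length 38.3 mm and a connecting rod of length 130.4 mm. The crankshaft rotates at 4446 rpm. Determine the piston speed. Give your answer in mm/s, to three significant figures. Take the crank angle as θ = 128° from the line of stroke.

11400

ω = 2π·4446/60 = 465.6 rad/s
For an in-line slider-crank, x = r cosθ + √(L² − r² sin²θ), so v = −rω sinθ·[1 + r cosθ/√(L² − r² sin²θ)].
With r = 0.0383 m, L = 0.1304 m, θ = 128°: √(L² − r² sin²θ) = 0.12686 m.
v = −0.0383·465.6·0.78801·[1 + 0.0383·-0.61566/0.12686] = -11.44 m/s.
|v| = 11.44 m/s = 11440 mm/s.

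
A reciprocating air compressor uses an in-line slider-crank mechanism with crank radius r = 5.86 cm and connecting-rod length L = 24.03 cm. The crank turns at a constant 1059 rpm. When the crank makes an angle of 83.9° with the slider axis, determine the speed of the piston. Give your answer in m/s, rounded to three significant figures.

ω = 2π·1059/60 = 110.9 rad/s
For an in-line slider-crank, x = r cosθ + √(L² − r² sin²θ), so v = −rω sinθ·[1 + r cosθ/√(L² − r² sin²θ)].
With r = 0.0586 m, L = 0.2403 m, θ = 83.9°: √(L² − r² sin²θ) = 0.23313 m.
v = −0.0586·110.9·0.99434·[1 + 0.0586·0.10626/0.23313] = -6.6344 m/s.
|v| = 6.6344 m/s.

6.63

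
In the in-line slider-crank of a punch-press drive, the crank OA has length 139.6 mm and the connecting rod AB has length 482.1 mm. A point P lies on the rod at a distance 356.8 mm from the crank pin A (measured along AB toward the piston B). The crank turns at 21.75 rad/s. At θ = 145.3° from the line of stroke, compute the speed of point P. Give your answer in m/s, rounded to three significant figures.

ω = 21.75 rad/s.  Crank-pin speed |V_A| = rω = 3.0363 m/s, perpendicular to OA.
Rod angle: sinφ = −(r/L) sinθ ⇒ φ = -9.488°; ω_rod = −rω cosθ/√(L²−r²sin²θ) = +5.2497 rad/s.
V_P = V_A + ω_rod × AP, with AP = 0.3568 m along the rod.
Components: V_Px = −rω sinθ − a·ω_rod·sinφ = -1.4197 m/s;  V_Py = rω cosθ + a·ω_rod·cosφ = -0.64879 m/s.
|V_P| = √(V_Px² + V_Py²) = 1.561 m/s.

1.56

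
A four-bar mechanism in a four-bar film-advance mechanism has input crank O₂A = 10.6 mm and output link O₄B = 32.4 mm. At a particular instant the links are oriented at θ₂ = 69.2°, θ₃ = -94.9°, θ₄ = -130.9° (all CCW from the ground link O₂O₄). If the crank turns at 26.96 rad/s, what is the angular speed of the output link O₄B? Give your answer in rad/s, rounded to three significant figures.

ω₂ = 26.96 rad/s
Differentiating the loop-closure r₂e^{iθ₂}+r₃e^{iθ₃}=r₁+r₄e^{iθ₄} gives r₂ω₂e^{iθ₂}+r₃ω₃e^{iθ₃}=r₄ω₄e^{iθ₄}.
Eliminating the other unknown: ω₄ = r₂ω₂ sin(θ₂−θ₃) / [r₄ sin(θ₄−θ₃)].
Numerator sine = +0.27396; denominator sine = -0.58779.
Result = 0.0106·26.96·(+0.27396) / (0.0324·(-0.58779)) = -4.111 rad/s; magnitude 4.111 rad/s.

4.11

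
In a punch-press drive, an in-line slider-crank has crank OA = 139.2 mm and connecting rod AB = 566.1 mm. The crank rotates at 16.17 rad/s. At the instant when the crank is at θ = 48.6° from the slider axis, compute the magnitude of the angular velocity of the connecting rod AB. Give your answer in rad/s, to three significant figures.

ω = 16.17 rad/s
The rod makes angle φ with the slider axis where L sinφ = r sinθ; differentiating, L cosφ·φ̇ = r ω cosθ.
L cosφ = √(L² − r² sin²θ) = 0.55639 m.
|ω_rod| = r ω |cosθ| / √(L² − r² sin²θ) = 0.1392·16.17·0.66131/0.55639 = 2.6753 rad/s.

2.68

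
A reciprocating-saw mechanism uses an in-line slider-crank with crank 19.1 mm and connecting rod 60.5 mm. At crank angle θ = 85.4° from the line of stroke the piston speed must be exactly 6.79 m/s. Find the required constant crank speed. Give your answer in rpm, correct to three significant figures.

3320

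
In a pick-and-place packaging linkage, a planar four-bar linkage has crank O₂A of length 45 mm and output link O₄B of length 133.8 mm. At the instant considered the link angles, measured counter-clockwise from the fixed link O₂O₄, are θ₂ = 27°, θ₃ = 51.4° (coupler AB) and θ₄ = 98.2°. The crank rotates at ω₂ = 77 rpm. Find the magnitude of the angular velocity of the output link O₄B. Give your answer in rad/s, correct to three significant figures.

1.54

ω₂ = 8.063 rad/s (from 77 rpm).
Differentiating the loop-closure r₂e^{iθ₂}+r₃e^{iθ₃}=r₁+r₄e^{iθ₄} gives r₂ω₂e^{iθ₂}+r₃ω₃e^{iθ₃}=r₄ω₄e^{iθ₄}.
Eliminating the other unknown: ω₄ = r₂ω₂ sin(θ₂−θ₃) / [r₄ sin(θ₄−θ₃)].
Numerator sine = -0.41310; denominator sine = +0.72897.
Result = 0.045·8.063·(-0.41310) / (0.1338·(+0.72897)) = -1.5368 rad/s; magnitude 1.5368 rad/s.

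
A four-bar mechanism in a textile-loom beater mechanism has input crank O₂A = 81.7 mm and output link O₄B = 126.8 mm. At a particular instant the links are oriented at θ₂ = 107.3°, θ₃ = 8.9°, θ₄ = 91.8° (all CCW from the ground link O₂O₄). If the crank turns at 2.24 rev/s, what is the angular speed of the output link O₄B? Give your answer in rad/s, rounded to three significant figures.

ω₂ = 14.07 rad/s (from 2.24 rev/s).
Differentiating the loop-closure r₂e^{iθ₂}+r₃e^{iθ₃}=r₁+r₄e^{iθ₄} gives r₂ω₂e^{iθ₂}+r₃ω₃e^{iθ₃}=r₄ω₄e^{iθ₄}.
Eliminating the other unknown: ω₄ = r₂ω₂ sin(θ₂−θ₃) / [r₄ sin(θ₄−θ₃)].
Numerator sine = +0.98927; denominator sine = +0.99233.
Result = 0.0817·14.07·(+0.98927) / (0.1268·(+0.99233)) = +9.0404 rad/s; magnitude 9.0404 rad/s.

9.04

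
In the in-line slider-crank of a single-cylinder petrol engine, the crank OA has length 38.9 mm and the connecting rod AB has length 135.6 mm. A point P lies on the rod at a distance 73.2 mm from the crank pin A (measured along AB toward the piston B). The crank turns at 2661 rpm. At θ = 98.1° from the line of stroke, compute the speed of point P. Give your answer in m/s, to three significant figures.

ω = 278.7 rad/s.  Crank-pin speed |V_A| = rω = 10.84 m/s, perpendicular to OA.
Rod angle: sinφ = −(r/L) sinθ ⇒ φ = -16.500°; ω_rod = −rω cosθ/√(L²−r²sin²θ) = +11.747 rad/s.
V_P = V_A + ω_rod × AP, with AP = 0.0732 m along the rod.
Components: V_Px = −rω sinθ − a·ω_rod·sinφ = -10.487 m/s;  V_Py = rω cosθ + a·ω_rod·cosφ = -0.70285 m/s.
|V_P| = √(V_Px² + V_Py²) = 10.511 m/s.

10.5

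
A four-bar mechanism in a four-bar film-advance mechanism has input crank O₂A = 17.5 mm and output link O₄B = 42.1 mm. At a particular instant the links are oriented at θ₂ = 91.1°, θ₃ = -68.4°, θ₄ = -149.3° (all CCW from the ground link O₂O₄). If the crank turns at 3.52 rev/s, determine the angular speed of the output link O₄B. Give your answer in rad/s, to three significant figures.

ω₂ = 22.12 rad/s (from 3.52 rev/s).
Differentiating the loop-closure r₂e^{iθ₂}+r₃e^{iθ₃}=r₁+r₄e^{iθ₄} gives r₂ω₂e^{iθ₂}+r₃ω₃e^{iθ₃}=r₄ω₄e^{iθ₄}.
Eliminating the other unknown: ω₄ = r₂ω₂ sin(θ₂−θ₃) / [r₄ sin(θ₄−θ₃)].
Numerator sine = +0.35021; denominator sine = -0.98741.
Result = 0.0175·22.12·(+0.35021) / (0.0421·(-0.98741)) = -3.2607 rad/s; magnitude 3.2607 rad/s.

3.26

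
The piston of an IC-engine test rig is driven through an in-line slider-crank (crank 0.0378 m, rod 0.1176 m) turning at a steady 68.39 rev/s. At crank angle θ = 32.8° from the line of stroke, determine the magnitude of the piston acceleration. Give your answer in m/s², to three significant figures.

6860

ω = 2π·68.4 = 429.7 rad/s
x(θ) = r cosθ + √(L² − r² sin²θ); with ω constant, a = ω²·d²x/dθ².
d²x/dθ² = −r cosθ − r²(cos2θ)/√u − r⁴ sin²2θ/(4u^{3/2}),  u = L² − r² sin²θ = 0.0134105 m².
Substituting r = 0.0378 m, L = 0.1176 m, θ = 32.8°: d²x/dθ² = -0.037143 m.
a = ω²·d²x/dθ² = (429.7)²·(-0.037143) = -6858.4 m/s²;  |a| = 6858.4 m/s².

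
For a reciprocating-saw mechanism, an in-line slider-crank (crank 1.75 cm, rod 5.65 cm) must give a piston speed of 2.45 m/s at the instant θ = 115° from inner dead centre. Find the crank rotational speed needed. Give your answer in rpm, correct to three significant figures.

1710

For an in-line slider-crank, |v_piston| = rω|sinθ|·[1 + r cosθ/√(L² − r² sin²θ)].
With r = 0.0175 m, L = 0.0565 m, θ = 115°: the bracketed kinematic factor |dx/dθ| = 0.013697 m.
ω = v/|dx/dθ| = 2.45/0.013697 = 178.87 rad/s.
N = 60ω/(2π) = 1708.1 rpm.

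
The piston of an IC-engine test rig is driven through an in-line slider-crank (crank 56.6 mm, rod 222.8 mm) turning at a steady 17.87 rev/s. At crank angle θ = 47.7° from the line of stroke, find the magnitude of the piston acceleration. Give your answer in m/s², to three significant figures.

ω = 2π·17.9 = 112.3 rad/s
x(θ) = r cosθ + √(L² − r² sin²θ); with ω constant, a = ω²·d²x/dθ².
d²x/dθ² = −r cosθ − r²(cos2θ)/√u − r⁴ sin²2θ/(4u^{3/2}),  u = L² − r² sin²θ = 0.0478873 m².
Substituting r = 0.0566 m, L = 0.2228 m, θ = 47.7°: d²x/dθ² = -0.036957 m.
a = ω²·d²x/dθ² = (112.3)²·(-0.036957) = -465.92 m/s²;  |a| = 465.92 m/s².

466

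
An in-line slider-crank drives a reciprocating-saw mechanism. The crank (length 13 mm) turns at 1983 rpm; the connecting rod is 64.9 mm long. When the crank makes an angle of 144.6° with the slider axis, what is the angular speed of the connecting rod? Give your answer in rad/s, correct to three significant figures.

34.1

ω = 207.7 rad/s (converted from 1983 rpm).
The rod makes angle φ with the slider axis where L sinφ = r sinθ; differentiating, L cosφ·φ̇ = r ω cosθ.
L cosφ = √(L² − r² sin²θ) = 0.064462 m.
|ω_rod| = r ω |cosθ| / √(L² − r² sin²θ) = 0.013·207.7·0.81513/0.064462 = 34.137 rad/s.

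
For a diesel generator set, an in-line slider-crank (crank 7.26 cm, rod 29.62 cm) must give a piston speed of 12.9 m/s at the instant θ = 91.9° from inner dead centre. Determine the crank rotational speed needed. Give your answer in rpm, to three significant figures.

For an in-line slider-crank, |v_piston| = rω|sinθ|·[1 + r cosθ/√(L² − r² sin²θ)].
With r = 0.0726 m, L = 0.2962 m, θ = 91.9°: the bracketed kinematic factor |dx/dθ| = 0.071952 m.
ω = v/|dx/dθ| = 12.9/0.071952 = 179.29 rad/s.
N = 60ω/(2π) = 1712.1 rpm.

1710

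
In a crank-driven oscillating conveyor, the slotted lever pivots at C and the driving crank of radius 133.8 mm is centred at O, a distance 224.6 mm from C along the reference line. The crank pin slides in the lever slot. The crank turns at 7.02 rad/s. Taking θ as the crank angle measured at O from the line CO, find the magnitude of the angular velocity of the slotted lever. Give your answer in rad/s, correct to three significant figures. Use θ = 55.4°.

2.40

ω = 7.02 rad/s
Crank pin A relative to C: A = (d + r cosθ, r sinθ); lever angle φ = atan2(r sinθ, d + r cosθ).
Differentiating tanφ: φ̇ = rω(d cosθ + r)/(d² + r² + 2dr cosθ).
d² + r² + 2dr cosθ = |CA|² = 0.102477 m²;  d cosθ + r = +0.26134 m.
|ω_lever| = |0.1338·7.02·+0.26134| / 0.102477 = 2.3954 rad/s.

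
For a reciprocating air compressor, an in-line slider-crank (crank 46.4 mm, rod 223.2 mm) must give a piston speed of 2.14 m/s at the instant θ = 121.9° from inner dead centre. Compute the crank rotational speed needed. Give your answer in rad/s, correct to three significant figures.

For an in-line slider-crank, |v_piston| = rω|sinθ|·[1 + r cosθ/√(L² − r² sin²θ)].
With r = 0.0464 m, L = 0.2232 m, θ = 121.9°: the bracketed kinematic factor |dx/dθ| = 0.034996 m.
ω = v/|dx/dθ| = 2.14/0.034996 = 61.15 rad/s.

61.2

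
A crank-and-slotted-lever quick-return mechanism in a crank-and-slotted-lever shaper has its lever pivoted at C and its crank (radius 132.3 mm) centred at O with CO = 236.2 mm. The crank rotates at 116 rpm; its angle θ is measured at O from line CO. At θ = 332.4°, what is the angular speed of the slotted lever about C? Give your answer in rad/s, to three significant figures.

4.27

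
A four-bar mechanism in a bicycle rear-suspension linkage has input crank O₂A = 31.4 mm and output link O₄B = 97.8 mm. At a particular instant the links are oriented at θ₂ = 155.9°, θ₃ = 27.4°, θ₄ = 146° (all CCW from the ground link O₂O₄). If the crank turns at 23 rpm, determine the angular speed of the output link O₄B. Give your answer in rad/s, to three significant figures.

0.689

ω₂ = 2.409 rad/s (from 23 rpm).
Differentiating the loop-closure r₂e^{iθ₂}+r₃e^{iθ₃}=r₁+r₄e^{iθ₄} gives r₂ω₂e^{iθ₂}+r₃ω₃e^{iθ₃}=r₄ω₄e^{iθ₄}.
Eliminating the other unknown: ω₄ = r₂ω₂ sin(θ₂−θ₃) / [r₄ sin(θ₄−θ₃)].
Numerator sine = +0.78261; denominator sine = +0.87798.
Result = 0.0314·2.409·(+0.78261) / (0.0978·(+0.87798)) = +0.6893 rad/s; magnitude 0.6893 rad/s.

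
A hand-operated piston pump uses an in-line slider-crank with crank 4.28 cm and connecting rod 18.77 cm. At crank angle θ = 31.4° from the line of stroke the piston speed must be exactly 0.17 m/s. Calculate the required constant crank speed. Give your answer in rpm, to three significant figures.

For an in-line slider-crank, |v_piston| = rω|sinθ|·[1 + r cosθ/√(L² − r² sin²θ)].
With r = 0.0428 m, L = 0.1877 m, θ = 31.4°: the bracketed kinematic factor |dx/dθ| = 0.02667 m.
ω = v/|dx/dθ| = 0.17/0.02667 = 6.3741 rad/s.
N = 60ω/(2π) = 60.869 rpm.

60.9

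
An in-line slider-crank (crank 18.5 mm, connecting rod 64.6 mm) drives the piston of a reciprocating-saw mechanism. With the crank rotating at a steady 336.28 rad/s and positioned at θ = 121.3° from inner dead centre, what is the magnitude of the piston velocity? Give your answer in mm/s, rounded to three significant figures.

ω = 336.3 rad/s
For an in-line slider-crank, x = r cosθ + √(L² − r² sin²θ), so v = −rω sinθ·[1 + r cosθ/√(L² − r² sin²θ)].
With r = 0.0185 m, L = 0.0646 m, θ = 121.3°: √(L² − r² sin²θ) = 0.062636 m.
v = −0.0185·336.3·0.85446·[1 + 0.0185·-0.51952/0.062636] = -4.5001 m/s.
|v| = 4.5001 m/s = 4500.1 mm/s.

4500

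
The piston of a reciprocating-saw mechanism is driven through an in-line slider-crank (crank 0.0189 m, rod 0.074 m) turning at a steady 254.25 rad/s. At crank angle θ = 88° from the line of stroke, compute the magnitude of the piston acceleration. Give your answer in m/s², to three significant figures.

ω = 254.2 rad/s
x(θ) = r cosθ + √(L² − r² sin²θ); with ω constant, a = ω²·d²x/dθ².
d²x/dθ² = −r cosθ − r²(cos2θ)/√u − r⁴ sin²2θ/(4u^{3/2}),  u = L² − r² sin²θ = 0.00511923 m².
Substituting r = 0.0189 m, L = 0.074 m, θ = 88°: d²x/dθ² = +0.0043204 m.
a = ω²·d²x/dθ² = (254.2)²·(+0.0043204) = +279.28 m/s²;  |a| = 279.28 m/s².

279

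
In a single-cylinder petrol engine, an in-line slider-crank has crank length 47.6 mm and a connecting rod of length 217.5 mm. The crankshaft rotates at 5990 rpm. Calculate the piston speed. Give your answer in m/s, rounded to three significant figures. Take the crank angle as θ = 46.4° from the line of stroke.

ω = 2π·5990/60 = 627.3 rad/s
For an in-line slider-crank, x = r cosθ + √(L² − r² sin²θ), so v = −rω sinθ·[1 + r cosθ/√(L² − r² sin²θ)].
With r = 0.0476 m, L = 0.2175 m, θ = 46.4°: √(L² − r² sin²θ) = 0.21475 m.
v = −0.0476·627.3·0.72417·[1 + 0.0476·0.68962/0.21475] = -24.928 m/s.
|v| = 24.928 m/s.

24.9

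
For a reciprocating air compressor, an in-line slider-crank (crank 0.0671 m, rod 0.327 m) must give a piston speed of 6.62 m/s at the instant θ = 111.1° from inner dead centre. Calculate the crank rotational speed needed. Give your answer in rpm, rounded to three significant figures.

For an in-line slider-crank, |v_piston| = rω|sinθ|·[1 + r cosθ/√(L² − r² sin²θ)].
With r = 0.0671 m, L = 0.327 m, θ = 111.1°: the bracketed kinematic factor |dx/dθ| = 0.05789 m.
ω = v/|dx/dθ| = 6.62/0.05789 = 114.36 rad/s.
N = 60ω/(2π) = 1092 rpm.

1090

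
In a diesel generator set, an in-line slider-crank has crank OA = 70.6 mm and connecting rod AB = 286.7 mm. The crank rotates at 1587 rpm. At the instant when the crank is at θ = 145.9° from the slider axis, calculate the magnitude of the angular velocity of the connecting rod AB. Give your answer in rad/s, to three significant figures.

ω = 166.2 rad/s (converted from 1587 rpm).
The rod makes angle φ with the slider axis where L sinφ = r sinθ; differentiating, L cosφ·φ̇ = r ω cosθ.
L cosφ = √(L² − r² sin²θ) = 0.28395 m.
|ω_rod| = r ω |cosθ| / √(L² − r² sin²θ) = 0.0706·166.2·0.82806/0.28395 = 34.216 rad/s.

34.2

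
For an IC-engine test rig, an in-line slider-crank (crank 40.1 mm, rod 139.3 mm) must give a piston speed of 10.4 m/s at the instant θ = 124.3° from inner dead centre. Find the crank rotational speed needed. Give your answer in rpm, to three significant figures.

For an in-line slider-crank, |v_piston| = rω|sinθ|·[1 + r cosθ/√(L² − r² sin²θ)].
With r = 0.0401 m, L = 0.1393 m, θ = 124.3°: the bracketed kinematic factor |dx/dθ| = 0.027594 m.
ω = v/|dx/dθ| = 10.4/0.027594 = 376.89 rad/s.
N = 60ω/(2π) = 3599.1 rpm.

3600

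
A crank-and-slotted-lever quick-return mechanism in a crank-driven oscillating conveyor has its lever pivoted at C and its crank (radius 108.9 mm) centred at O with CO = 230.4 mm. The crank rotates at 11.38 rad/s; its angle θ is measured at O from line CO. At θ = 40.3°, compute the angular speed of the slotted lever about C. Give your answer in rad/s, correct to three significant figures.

3.42

ω = 11.38 rad/s
Crank pin A relative to C: A = (d + r cosθ, r sinθ); lever angle φ = atan2(r sinθ, d + r cosθ).
Differentiating tanφ: φ̇ = rω(d cosθ + r)/(d² + r² + 2dr cosθ).
d² + r² + 2dr cosθ = |CA|² = 0.103215 m²;  d cosθ + r = +0.28462 m.
|ω_lever| = |0.1089·11.38·+0.28462| / 0.103215 = 3.4174 rad/s.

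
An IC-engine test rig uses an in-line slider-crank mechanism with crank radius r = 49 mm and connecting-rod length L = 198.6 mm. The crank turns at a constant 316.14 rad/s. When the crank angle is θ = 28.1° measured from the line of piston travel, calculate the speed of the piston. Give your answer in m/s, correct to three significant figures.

8.90

ω = 316.1 rad/s
For an in-line slider-crank, x = r cosθ + √(L² − r² sin²θ), so v = −rω sinθ·[1 + r cosθ/√(L² − r² sin²θ)].
With r = 0.049 m, L = 0.1986 m, θ = 28.1°: √(L² − r² sin²θ) = 0.19725 m.
v = −0.049·316.1·0.47101·[1 + 0.049·0.88213/0.19725] = -8.8952 m/s.
|v| = 8.8952 m/s.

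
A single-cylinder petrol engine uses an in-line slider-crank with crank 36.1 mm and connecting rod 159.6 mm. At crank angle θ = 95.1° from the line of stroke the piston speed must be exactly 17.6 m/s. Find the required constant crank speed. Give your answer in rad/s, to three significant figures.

For an in-line slider-crank, |v_piston| = rω|sinθ|·[1 + r cosθ/√(L² − r² sin²θ)].
With r = 0.0361 m, L = 0.1596 m, θ = 95.1°: the bracketed kinematic factor |dx/dθ| = 0.035215 m.
ω = v/|dx/dθ| = 17.6/0.035215 = 499.79 rad/s.

500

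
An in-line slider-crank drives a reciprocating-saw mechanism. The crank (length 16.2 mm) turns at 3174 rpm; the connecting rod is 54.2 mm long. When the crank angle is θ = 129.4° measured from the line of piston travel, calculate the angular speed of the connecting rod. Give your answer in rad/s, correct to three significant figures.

64.8

ω = 332.4 rad/s (converted from 3174 rpm).
The rod makes angle φ with the slider axis where L sinφ = r sinθ; differentiating, L cosφ·φ̇ = r ω cosθ.
L cosφ = √(L² − r² sin²θ) = 0.052735 m.
|ω_rod| = r ω |cosθ| / √(L² − r² sin²θ) = 0.0162·332.4·0.63473/0.052735 = 64.81 rad/s.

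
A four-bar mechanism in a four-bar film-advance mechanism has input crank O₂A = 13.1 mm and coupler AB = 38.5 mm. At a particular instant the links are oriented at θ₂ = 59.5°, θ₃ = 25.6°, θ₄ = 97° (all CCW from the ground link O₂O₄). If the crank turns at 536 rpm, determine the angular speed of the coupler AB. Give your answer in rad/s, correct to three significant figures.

ω₂ = 56.13 rad/s (from 536 rpm).
Differentiating the loop-closure r₂e^{iθ₂}+r₃e^{iθ₃}=r₁+r₄e^{iθ₄} gives r₂ω₂e^{iθ₂}+r₃ω₃e^{iθ₃}=r₄ω₄e^{iθ₄}.
Eliminating the other unknown: ω₃ = r₂ω₂ sin(θ₄−θ₂) / [r₃ sin(θ₃−θ₄)].
Numerator sine = +0.60876; denominator sine = -0.94777.
Result = 0.0131·56.13·(+0.60876) / (0.0385·(-0.94777)) = -12.267 rad/s; magnitude 12.267 rad/s.

12.3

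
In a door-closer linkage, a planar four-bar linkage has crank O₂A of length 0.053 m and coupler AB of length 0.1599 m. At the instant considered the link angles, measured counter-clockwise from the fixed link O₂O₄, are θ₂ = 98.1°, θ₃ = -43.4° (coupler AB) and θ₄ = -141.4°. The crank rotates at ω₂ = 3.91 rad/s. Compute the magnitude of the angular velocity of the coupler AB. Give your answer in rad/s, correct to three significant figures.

ω₂ = 3.91 rad/s
Differentiating the loop-closure r₂e^{iθ₂}+r₃e^{iθ₃}=r₁+r₄e^{iθ₄} gives r₂ω₂e^{iθ₂}+r₃ω₃e^{iθ₃}=r₄ω₄e^{iθ₄}.
Eliminating the other unknown: ω₃ = r₂ω₂ sin(θ₄−θ₂) / [r₃ sin(θ₃−θ₄)].
Numerator sine = +0.86163; denominator sine = +0.99027.
Result = 0.053·3.91·(+0.86163) / (0.1599·(+0.99027)) = +1.1276 rad/s; magnitude 1.1276 rad/s.

1.13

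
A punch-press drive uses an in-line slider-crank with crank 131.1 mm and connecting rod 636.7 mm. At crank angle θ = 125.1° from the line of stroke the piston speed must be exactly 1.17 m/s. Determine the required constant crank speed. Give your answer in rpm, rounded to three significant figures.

For an in-line slider-crank, |v_piston| = rω|sinθ|·[1 + r cosθ/√(L² − r² sin²θ)].
With r = 0.1311 m, L = 0.6367 m, θ = 125.1°: the bracketed kinematic factor |dx/dθ| = 0.094376 m.
ω = v/|dx/dθ| = 1.17/0.094376 = 12.397 rad/s.
N = 60ω/(2π) = 118.38 rpm.

118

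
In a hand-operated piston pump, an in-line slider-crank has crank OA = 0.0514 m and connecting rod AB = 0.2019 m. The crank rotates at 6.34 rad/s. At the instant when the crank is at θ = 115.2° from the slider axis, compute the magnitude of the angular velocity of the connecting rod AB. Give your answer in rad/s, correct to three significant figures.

0.706

ω = 6.34 rad/s
The rod makes angle φ with the slider axis where L sinφ = r sinθ; differentiating, L cosφ·φ̇ = r ω cosθ.
L cosφ = √(L² − r² sin²θ) = 0.19647 m.
|ω_rod| = r ω |cosθ| / √(L² − r² sin²θ) = 0.0514·6.34·0.42578/0.19647 = 0.70622 rad/s.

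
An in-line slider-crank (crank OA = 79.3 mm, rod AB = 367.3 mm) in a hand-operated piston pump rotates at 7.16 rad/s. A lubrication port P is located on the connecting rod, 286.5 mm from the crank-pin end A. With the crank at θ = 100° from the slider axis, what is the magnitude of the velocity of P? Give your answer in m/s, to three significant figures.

0.543

ω = 7.16 rad/s.  Crank-pin speed |V_A| = rω = 0.56779 m/s, perpendicular to OA.
Rod angle: sinφ = −(r/L) sinθ ⇒ φ = -12.276°; ω_rod = −rω cosθ/√(L²−r²sin²θ) = +0.27471 rad/s.
V_P = V_A + ω_rod × AP, with AP = 0.2865 m along the rod.
Components: V_Px = −rω sinθ − a·ω_rod·sinφ = -0.54243 m/s;  V_Py = rω cosθ + a·ω_rod·cosφ = -0.021689 m/s.
|V_P| = √(V_Px² + V_Py²) = 0.54286 m/s.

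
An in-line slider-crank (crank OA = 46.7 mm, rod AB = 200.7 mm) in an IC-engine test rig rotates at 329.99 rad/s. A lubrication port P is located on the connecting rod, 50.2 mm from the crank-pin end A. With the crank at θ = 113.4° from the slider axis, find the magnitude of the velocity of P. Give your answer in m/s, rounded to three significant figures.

14.6

ω = 330 rad/s.  Crank-pin speed |V_A| = rω = 15.411 m/s, perpendicular to OA.
Rod angle: sinφ = −(r/L) sinθ ⇒ φ = -12.330°; ω_rod = −rω cosθ/√(L²−r²sin²θ) = +31.215 rad/s.
V_P = V_A + ω_rod × AP, with AP = 0.0502 m along the rod.
Components: V_Px = −rω sinθ − a·ω_rod·sinφ = -13.808 m/s;  V_Py = rω cosθ + a·ω_rod·cosφ = -4.5894 m/s.
|V_P| = √(V_Px² + V_Py²) = 14.551 m/s.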